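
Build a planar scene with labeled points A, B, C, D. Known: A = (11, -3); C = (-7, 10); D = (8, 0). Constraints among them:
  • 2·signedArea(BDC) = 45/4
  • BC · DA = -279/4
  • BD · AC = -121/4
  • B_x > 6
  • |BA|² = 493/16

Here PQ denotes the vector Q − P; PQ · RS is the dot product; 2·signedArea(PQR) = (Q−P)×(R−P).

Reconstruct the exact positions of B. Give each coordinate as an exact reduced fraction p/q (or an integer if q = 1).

1. B_x = 13/2  [2·signedArea(BDC) = 45/4 ∩ BD · AC = -121/4]
2. B_y = 1/4  [2·signedArea(BDC) = 45/4 ∩ BD · AC = -121/4]
   → B = (13/2, 1/4)

B = (13/2, 1/4)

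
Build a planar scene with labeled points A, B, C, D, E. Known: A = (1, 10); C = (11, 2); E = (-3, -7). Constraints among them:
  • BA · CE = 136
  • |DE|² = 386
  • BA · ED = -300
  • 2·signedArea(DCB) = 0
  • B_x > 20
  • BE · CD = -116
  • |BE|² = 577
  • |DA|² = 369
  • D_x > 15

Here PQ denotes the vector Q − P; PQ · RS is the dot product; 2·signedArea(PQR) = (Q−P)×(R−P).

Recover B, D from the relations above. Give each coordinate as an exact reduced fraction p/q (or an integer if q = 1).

B = (21, -6)
D = (16, -2)

1. B_x = 21  [line 14·x + 9·y + -240 = 0 ∩ |BE|² = 577]
2. B_y = -6  [line 14·x + 9·y + -240 = 0 ∩ |BE|² = 577]
   → B = (21, -6)
3. D_x = 16  [BE · CD = -116 ∩ 2·signedArea(DCB) = 0]
4. D_y = -2  [BE · CD = -116 ∩ 2·signedArea(DCB) = 0]
   → D = (16, -2)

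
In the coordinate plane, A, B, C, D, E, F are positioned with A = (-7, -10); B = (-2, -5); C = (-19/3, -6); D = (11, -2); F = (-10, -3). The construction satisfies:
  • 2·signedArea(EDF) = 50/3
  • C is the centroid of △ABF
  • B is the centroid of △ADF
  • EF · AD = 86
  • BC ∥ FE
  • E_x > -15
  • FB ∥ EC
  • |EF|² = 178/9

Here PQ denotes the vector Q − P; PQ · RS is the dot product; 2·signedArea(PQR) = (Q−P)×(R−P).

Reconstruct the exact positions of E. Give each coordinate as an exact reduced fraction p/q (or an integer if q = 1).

1. E_x = -43/3  [FB ∥ EC ∩ BC ∥ FE]
2. E_y = -4  [FB ∥ EC ∩ BC ∥ FE]
   → E = (-43/3, -4)

E = (-43/3, -4)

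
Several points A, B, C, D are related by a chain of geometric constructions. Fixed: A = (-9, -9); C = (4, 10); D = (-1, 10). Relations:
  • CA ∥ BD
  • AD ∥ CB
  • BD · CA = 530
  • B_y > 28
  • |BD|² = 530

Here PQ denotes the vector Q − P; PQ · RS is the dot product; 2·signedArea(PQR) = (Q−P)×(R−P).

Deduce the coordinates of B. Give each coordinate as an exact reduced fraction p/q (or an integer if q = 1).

B = (12, 29)

1. B_x = 12  [CA ∥ BD ∩ AD ∥ CB]
2. B_y = 29  [CA ∥ BD ∩ AD ∥ CB]
   → B = (12, 29)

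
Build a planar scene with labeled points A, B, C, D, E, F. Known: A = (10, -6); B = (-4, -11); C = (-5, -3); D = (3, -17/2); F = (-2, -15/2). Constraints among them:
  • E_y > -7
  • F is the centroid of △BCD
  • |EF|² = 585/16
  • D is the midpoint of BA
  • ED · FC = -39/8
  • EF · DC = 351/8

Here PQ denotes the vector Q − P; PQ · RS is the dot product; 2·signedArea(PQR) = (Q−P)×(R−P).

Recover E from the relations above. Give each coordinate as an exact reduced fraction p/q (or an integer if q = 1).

1. E_x = 4  [ED · FC = -39/8 ∩ EF · DC = 351/8]
2. E_y = -27/4  [ED · FC = -39/8 ∩ EF · DC = 351/8]
   → E = (4, -27/4)

E = (4, -27/4)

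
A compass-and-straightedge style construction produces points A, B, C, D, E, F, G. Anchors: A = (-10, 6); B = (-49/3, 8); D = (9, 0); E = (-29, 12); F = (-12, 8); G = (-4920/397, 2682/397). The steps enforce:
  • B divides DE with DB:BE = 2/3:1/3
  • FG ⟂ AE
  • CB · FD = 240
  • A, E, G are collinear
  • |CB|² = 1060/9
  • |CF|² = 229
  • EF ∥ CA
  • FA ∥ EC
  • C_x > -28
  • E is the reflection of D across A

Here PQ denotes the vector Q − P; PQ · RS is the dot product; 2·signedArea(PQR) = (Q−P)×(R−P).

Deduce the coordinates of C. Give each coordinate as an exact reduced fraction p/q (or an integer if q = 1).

1. C_x = -27  [EF ∥ CA ∩ FA ∥ EC]
2. C_y = 10  [EF ∥ CA ∩ FA ∥ EC]
   → C = (-27, 10)

C = (-27, 10)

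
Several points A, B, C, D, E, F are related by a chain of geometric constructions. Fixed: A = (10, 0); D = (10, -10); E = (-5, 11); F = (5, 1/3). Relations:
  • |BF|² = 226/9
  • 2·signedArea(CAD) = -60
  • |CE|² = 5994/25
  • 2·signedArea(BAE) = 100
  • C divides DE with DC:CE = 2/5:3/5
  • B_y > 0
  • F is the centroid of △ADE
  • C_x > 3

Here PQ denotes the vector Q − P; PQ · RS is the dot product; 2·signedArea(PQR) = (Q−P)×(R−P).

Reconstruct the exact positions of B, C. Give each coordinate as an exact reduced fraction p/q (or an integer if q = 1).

B = (0, 2/3)
C = (4, -8/5)

1. B_x = 0  [line -11·x + -15·y + 10 = 0 ∩ |BF|² = 226/9]
2. B_y = 2/3  [line -11·x + -15·y + 10 = 0 ∩ |BF|² = 226/9]
   → B = (0, 2/3)
3. C_x = 4  [C divides DE with DC:CE = 2/5:3/5]
4. C_y = -8/5  [C divides DE with DC:CE = 2/5:3/5]
   → C = (4, -8/5)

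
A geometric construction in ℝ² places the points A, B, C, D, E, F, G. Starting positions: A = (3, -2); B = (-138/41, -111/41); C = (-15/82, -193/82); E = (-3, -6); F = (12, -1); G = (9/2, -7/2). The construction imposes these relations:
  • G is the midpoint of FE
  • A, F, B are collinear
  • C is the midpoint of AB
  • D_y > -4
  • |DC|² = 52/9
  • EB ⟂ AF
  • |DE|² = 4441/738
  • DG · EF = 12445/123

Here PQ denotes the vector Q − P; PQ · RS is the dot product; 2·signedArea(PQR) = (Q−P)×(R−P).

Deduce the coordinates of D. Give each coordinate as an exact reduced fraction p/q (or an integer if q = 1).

1. D_x = -179/82  [line -15·x + -5·y + -6295/123 = 0 ∩ |DE|² = 4441/738]
2. D_y = -907/246  [line -15·x + -5·y + -6295/123 = 0 ∩ |DE|² = 4441/738]
   → D = (-179/82, -907/246)

D = (-179/82, -907/246)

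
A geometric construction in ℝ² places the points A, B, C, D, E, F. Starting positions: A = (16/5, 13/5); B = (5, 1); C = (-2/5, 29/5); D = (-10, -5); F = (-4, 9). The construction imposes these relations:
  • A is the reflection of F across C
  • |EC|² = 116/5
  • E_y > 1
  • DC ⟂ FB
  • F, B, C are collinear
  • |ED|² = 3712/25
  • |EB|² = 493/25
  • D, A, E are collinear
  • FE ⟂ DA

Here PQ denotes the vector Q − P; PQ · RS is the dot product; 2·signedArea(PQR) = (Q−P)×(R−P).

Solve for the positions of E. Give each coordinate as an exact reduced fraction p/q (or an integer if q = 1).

1. E_x = 14/25  [D, A, E are collinear ∩ FE ⟂ DA]
2. E_y = 27/25  [D, A, E are collinear ∩ FE ⟂ DA]
   → E = (14/25, 27/25)

E = (14/25, 27/25)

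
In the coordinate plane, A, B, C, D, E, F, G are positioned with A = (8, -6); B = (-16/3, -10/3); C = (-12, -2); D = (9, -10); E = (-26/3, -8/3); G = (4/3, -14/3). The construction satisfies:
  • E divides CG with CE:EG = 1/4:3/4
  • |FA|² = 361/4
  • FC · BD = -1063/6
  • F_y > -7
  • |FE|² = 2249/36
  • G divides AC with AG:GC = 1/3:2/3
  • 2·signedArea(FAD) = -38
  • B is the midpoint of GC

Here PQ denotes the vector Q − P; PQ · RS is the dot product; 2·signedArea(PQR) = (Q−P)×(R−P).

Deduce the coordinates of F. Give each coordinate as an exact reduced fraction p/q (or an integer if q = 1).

F = (-3/2, -6)

1. F_x = -3/2  [FC · BD = -1063/6 ∩ 2·signedArea(FAD) = -38]
2. F_y = -6  [FC · BD = -1063/6 ∩ 2·signedArea(FAD) = -38]
   → F = (-3/2, -6)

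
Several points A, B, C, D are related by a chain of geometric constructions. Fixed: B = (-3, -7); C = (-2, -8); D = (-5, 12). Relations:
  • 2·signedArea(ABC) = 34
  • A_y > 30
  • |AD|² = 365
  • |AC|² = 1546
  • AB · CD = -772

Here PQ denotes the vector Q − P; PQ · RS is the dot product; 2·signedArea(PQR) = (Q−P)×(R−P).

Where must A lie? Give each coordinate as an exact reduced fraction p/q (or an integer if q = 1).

1. A_x = -7  [AB · CD = -772 ∩ 2·signedArea(ABC) = 34]
2. A_y = 31  [AB · CD = -772 ∩ 2·signedArea(ABC) = 34]
   → A = (-7, 31)

A = (-7, 31)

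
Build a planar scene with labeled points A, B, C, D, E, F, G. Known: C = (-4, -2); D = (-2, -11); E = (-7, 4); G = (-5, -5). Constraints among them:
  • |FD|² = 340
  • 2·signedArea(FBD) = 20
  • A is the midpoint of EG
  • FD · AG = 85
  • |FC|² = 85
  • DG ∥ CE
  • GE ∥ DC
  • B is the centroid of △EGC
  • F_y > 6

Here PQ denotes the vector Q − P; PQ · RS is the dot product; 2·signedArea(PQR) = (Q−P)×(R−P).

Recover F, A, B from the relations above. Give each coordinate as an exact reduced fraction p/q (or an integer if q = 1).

A = (-6, -1/2)
B = (-16/3, -1)
F = (-6, 7)

1. A_x = -6  [A is the midpoint of EG]
2. A_y = -1/2  [A is the midpoint of EG]
   → A = (-6, -1/2)
3. B_x = -16/3  [B is the centroid of △EGC]
4. B_y = -1  [B is the centroid of △EGC]
   → B = (-16/3, -1)
5. F_x = -6  [FD · AG = 85 ∩ 2·signedArea(FBD) = 20]
6. F_y = 7  [FD · AG = 85 ∩ 2·signedArea(FBD) = 20]
   → F = (-6, 7)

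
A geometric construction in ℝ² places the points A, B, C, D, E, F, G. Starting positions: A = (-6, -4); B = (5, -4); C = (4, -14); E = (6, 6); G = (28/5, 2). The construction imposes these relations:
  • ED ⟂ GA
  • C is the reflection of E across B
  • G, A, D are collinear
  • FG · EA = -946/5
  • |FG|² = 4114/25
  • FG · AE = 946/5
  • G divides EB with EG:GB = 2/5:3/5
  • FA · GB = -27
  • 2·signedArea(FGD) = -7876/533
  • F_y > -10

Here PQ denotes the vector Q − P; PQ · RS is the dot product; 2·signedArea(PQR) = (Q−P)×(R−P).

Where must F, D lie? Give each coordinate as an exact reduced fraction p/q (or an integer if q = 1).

1. F_x = -1  [FG · AE = 946/5 ∩ FA · GB = -27]
2. F_y = -9  [FG · AE = 946/5 ∩ FA · GB = -27]
   → F = (-1, -9)
3. D_x = 4023/533  [2·signedArea(FGD) = -7876/533 ∩ G, A, D are collinear]
4. D_y = 1603/533  [2·signedArea(FGD) = -7876/533 ∩ G, A, D are collinear]
   → D = (4023/533, 1603/533)

D = (4023/533, 1603/533)
F = (-1, -9)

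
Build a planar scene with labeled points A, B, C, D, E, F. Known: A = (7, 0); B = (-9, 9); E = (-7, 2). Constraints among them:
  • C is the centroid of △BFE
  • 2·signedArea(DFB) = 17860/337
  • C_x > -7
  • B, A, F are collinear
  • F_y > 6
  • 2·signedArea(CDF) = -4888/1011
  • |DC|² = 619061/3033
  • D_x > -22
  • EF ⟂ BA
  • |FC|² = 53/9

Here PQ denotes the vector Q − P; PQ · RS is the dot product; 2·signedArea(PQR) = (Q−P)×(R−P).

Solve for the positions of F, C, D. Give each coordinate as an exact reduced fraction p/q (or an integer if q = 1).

C = (-6905/1011, 5885/1011)
D = (-21, 4)
F = (-1513/337, 2178/337)

1. F_x = -1513/337  [B, A, F are collinear ∩ EF ⟂ BA]
2. F_y = 2178/337  [B, A, F are collinear ∩ EF ⟂ BA]
   → F = (-1513/337, 2178/337)
3. C_x = -6905/1011  [C is the centroid of △BFE]
4. C_y = 5885/1011  [C is the centroid of △BFE]
   → C = (-6905/1011, 5885/1011)
5. D_x = -21  [2·signedArea(DFB) = 17860/337 ∩ 2·signedArea(CDF) = -4888/1011]
6. D_y = 4  [2·signedArea(DFB) = 17860/337 ∩ 2·signedArea(CDF) = -4888/1011]
   → D = (-21, 4)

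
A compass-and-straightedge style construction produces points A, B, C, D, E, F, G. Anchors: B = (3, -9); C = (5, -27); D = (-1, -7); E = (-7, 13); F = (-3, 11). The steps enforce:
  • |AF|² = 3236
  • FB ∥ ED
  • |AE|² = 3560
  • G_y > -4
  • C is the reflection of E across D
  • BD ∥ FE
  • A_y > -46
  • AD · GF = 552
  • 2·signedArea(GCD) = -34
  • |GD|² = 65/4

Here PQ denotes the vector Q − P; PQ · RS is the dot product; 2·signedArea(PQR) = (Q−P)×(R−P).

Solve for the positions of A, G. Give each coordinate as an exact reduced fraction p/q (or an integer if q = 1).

A = (7, -45)
G = (-1/2, -3)

1. G_x = -1/2  [line -20·x + -6·y + -28 = 0 ∩ |GD|² = 65/4]
2. G_y = -3  [line -20·x + -6·y + -28 = 0 ∩ |GD|² = 65/4]
   → G = (-1/2, -3)
3. A_x = 7  [line 5/2·x + -14·y + -1295/2 = 0 ∩ |AF|² = 3236]
4. A_y = -45  [line 5/2·x + -14·y + -1295/2 = 0 ∩ |AF|² = 3236]
   → A = (7, -45)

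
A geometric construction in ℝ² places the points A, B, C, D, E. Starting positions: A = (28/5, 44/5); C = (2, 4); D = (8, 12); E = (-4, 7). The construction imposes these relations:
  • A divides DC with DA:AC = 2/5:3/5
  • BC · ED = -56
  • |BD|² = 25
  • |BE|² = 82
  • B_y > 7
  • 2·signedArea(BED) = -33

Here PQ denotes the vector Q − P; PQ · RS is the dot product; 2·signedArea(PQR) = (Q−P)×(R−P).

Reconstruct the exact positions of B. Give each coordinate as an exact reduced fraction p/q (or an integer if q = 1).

1. B_x = 5  [BC · ED = -56 ∩ 2·signedArea(BED) = -33]
2. B_y = 8  [BC · ED = -56 ∩ 2·signedArea(BED) = -33]
   → B = (5, 8)

B = (5, 8)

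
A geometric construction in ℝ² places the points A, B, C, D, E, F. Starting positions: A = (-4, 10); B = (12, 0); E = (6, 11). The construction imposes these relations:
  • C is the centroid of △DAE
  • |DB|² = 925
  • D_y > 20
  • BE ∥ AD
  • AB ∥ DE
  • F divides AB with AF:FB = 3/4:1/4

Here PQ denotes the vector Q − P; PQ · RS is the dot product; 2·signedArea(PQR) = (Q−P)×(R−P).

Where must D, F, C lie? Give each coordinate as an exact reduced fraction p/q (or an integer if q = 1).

C = (-8/3, 14)
D = (-10, 21)
F = (8, 5/2)

1. D_x = -10  [AB ∥ DE ∩ BE ∥ AD]
2. D_y = 21  [AB ∥ DE ∩ BE ∥ AD]
   → D = (-10, 21)
3. F_x = 8  [F divides AB with AF:FB = 3/4:1/4]
4. F_y = 5/2  [F divides AB with AF:FB = 3/4:1/4]
   → F = (8, 5/2)
5. C_x = -8/3  [C is the centroid of △DAE]
6. C_y = 14  [C is the centroid of △DAE]
   → C = (-8/3, 14)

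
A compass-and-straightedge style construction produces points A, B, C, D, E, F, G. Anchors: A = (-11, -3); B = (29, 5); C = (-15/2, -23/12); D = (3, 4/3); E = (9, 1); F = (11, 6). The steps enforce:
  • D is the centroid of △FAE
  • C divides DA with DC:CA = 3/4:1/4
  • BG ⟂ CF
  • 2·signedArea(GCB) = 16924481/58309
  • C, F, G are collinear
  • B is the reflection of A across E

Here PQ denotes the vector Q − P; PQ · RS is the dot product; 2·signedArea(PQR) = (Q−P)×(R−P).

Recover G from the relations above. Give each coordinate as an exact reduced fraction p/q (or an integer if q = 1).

1. G_x = 1507421/58309  [C, F, G are collinear ∩ BG ⟂ CF]
2. G_y = 720449/58309  [C, F, G are collinear ∩ BG ⟂ CF]
   → G = (1507421/58309, 720449/58309)

G = (1507421/58309, 720449/58309)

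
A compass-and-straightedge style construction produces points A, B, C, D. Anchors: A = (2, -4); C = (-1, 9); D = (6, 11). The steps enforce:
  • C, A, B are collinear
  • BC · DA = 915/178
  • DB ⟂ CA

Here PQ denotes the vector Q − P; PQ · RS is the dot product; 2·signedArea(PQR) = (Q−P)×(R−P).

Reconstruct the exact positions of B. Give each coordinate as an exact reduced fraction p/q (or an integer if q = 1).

B = (-193/178, 1667/178)

1. B_x = -193/178  [C, A, B are collinear ∩ DB ⟂ CA]
2. B_y = 1667/178  [C, A, B are collinear ∩ DB ⟂ CA]
   → B = (-193/178, 1667/178)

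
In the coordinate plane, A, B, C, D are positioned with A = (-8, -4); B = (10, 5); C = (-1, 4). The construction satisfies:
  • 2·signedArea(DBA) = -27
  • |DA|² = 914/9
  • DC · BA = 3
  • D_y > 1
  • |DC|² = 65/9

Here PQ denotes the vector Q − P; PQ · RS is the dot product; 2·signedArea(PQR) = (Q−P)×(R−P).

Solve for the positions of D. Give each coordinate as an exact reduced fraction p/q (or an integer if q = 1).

1. D_x = 1/3  [2·signedArea(DBA) = -27 ∩ DC · BA = 3]
2. D_y = 5/3  [2·signedArea(DBA) = -27 ∩ DC · BA = 3]
   → D = (1/3, 5/3)

D = (1/3, 5/3)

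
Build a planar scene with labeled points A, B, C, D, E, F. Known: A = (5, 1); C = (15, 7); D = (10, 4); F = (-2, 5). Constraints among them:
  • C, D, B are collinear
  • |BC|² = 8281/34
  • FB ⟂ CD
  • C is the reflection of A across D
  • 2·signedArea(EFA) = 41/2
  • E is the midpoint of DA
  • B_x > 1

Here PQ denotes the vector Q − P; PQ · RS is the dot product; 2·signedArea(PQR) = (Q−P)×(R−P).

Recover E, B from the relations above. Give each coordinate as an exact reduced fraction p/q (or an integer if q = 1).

1. E_x = 15/2  [E is the midpoint of DA]
2. E_y = 5/2  [E is the midpoint of DA]
   → E = (15/2, 5/2)
3. B_x = 55/34  [C, D, B are collinear ∩ FB ⟂ CD]
4. B_y = -35/34  [C, D, B are collinear ∩ FB ⟂ CD]
   → B = (55/34, -35/34)

B = (55/34, -35/34)
E = (15/2, 5/2)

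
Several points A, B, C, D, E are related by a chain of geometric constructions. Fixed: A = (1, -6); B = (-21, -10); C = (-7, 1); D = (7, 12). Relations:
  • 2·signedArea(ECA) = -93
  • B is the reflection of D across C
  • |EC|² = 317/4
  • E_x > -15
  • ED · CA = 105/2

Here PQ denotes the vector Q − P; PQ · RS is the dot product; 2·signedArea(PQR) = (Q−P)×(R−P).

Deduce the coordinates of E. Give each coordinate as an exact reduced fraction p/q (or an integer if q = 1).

1. E_x = -14  [ED · CA = 105/2 ∩ 2·signedArea(ECA) = -93]
2. E_y = -9/2  [ED · CA = 105/2 ∩ 2·signedArea(ECA) = -93]
   → E = (-14, -9/2)

E = (-14, -9/2)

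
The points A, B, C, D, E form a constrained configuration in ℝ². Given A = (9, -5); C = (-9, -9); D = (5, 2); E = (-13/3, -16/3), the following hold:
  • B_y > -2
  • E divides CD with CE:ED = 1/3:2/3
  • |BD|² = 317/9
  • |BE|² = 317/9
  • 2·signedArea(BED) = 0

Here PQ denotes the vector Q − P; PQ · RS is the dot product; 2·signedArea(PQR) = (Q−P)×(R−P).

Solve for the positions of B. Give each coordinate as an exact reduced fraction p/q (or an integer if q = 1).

1. B_x = 1/3  [line -22/3·x + 28/3·y + 18 = 0 ∩ |BE|² = 317/9]
2. B_y = -5/3  [line -22/3·x + 28/3·y + 18 = 0 ∩ |BE|² = 317/9]
   → B = (1/3, -5/3)

B = (1/3, -5/3)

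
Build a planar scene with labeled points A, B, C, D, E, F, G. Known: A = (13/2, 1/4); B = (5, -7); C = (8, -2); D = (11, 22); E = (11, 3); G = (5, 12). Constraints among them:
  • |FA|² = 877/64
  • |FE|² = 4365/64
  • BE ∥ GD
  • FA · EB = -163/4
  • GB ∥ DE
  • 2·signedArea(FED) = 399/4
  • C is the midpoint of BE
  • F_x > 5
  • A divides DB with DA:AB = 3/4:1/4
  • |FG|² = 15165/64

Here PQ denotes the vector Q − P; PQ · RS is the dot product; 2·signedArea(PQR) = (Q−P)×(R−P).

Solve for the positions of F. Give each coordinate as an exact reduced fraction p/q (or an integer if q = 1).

1. F_x = 23/4  [FA · EB = -163/4 ∩ 2·signedArea(FED) = 399/4]
2. F_y = -27/8  [FA · EB = -163/4 ∩ 2·signedArea(FED) = 399/4]
   → F = (23/4, -27/8)

F = (23/4, -27/8)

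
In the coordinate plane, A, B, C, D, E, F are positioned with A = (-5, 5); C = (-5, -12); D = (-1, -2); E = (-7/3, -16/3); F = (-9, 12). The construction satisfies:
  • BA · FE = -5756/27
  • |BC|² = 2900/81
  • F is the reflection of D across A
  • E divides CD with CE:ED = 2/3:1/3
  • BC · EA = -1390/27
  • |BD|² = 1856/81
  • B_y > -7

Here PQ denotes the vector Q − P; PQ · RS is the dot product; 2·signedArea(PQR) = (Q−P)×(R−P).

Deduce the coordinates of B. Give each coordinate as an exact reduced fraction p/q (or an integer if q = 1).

B = (-25/9, -58/9)

1. B_x = -25/9  [BC · EA = -1390/27 ∩ BA · FE = -5756/27]
2. B_y = -58/9  [BC · EA = -1390/27 ∩ BA · FE = -5756/27]
   → B = (-25/9, -58/9)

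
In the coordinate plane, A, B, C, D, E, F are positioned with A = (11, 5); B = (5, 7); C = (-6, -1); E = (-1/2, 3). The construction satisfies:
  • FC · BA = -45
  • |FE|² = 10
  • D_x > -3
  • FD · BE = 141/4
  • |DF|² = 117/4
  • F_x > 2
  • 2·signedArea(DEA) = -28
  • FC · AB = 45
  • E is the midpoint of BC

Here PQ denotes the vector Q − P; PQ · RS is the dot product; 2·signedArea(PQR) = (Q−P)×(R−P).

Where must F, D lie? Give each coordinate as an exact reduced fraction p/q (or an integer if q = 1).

D = (-13/5, 1/5)
F = (5/2, 2)

1. F_x = 5/2  [line 6·x + -2·y + -11 = 0 ∩ |FE|² = 10]
2. F_y = 2  [line 6·x + -2·y + -11 = 0 ∩ |FE|² = 10]
   → F = (5/2, 2)
3. D_x = -13/5  [2·signedArea(DEA) = -28 ∩ FD · BE = 141/4]
4. D_y = 1/5  [2·signedArea(DEA) = -28 ∩ FD · BE = 141/4]
   → D = (-13/5, 1/5)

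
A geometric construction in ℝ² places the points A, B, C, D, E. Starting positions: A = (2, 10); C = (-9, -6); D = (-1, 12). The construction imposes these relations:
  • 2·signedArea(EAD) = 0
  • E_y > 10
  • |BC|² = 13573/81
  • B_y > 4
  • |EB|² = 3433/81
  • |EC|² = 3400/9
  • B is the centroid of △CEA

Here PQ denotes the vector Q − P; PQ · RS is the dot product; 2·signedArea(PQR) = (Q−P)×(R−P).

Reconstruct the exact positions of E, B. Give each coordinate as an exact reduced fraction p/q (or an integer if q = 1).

1. E_x = 1  [line -2·x + -3·y + 34 = 0 ∩ |EC|² = 3400/9]
2. E_y = 32/3  [line -2·x + -3·y + 34 = 0 ∩ |EC|² = 3400/9]
   → E = (1, 32/3)
3. B_x = -2  [B is the centroid of △CEA]
4. B_y = 44/9  [B is the centroid of △CEA]
   → B = (-2, 44/9)

B = (-2, 44/9)
E = (1, 32/3)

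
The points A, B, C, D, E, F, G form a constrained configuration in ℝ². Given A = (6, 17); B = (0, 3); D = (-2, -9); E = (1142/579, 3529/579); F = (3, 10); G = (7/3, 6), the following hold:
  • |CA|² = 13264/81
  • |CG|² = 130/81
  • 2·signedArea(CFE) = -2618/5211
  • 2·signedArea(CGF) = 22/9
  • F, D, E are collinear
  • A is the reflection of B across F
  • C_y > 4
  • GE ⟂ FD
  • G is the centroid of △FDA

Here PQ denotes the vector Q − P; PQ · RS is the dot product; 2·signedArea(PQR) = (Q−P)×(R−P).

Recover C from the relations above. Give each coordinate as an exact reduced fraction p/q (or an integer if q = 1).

C = (14/9, 5)

1. C_x = 14/9  [2·signedArea(CGF) = 22/9 ∩ 2·signedArea(CFE) = -2618/5211]
2. C_y = 5  [2·signedArea(CGF) = 22/9 ∩ 2·signedArea(CFE) = -2618/5211]
   → C = (14/9, 5)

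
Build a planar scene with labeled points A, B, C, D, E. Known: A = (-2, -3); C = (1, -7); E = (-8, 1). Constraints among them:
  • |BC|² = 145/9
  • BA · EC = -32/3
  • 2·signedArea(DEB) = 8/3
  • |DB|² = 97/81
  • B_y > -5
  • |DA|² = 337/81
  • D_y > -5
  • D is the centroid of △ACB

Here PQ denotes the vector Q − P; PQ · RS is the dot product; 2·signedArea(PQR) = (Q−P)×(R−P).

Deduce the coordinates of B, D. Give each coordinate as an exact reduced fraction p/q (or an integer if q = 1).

1. B_x = -2  [line -9·x + 8·y + 50/3 = 0 ∩ |BC|² = 145/9]
2. B_y = -13/3  [line -9·x + 8·y + 50/3 = 0 ∩ |BC|² = 145/9]
   → B = (-2, -13/3)
3. D_x = -1  [D is the centroid of △ACB]
4. D_y = -43/9  [D is the centroid of △ACB]
   → D = (-1, -43/9)

B = (-2, -13/3)
D = (-1, -43/9)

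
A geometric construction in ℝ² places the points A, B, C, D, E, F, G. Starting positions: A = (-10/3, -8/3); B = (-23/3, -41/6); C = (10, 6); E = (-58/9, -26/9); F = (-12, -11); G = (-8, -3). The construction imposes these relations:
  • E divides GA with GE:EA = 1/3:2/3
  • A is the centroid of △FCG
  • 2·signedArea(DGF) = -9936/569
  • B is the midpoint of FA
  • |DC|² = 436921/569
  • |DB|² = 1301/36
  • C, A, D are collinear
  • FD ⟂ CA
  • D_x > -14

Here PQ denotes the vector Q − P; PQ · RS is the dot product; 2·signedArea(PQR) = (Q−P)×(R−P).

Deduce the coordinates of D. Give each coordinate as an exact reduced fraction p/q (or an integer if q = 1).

D = (-7530/569, -5179/569)

1. D_x = -7530/569  [C, A, D are collinear ∩ FD ⟂ CA]
2. D_y = -5179/569  [C, A, D are collinear ∩ FD ⟂ CA]
   → D = (-7530/569, -5179/569)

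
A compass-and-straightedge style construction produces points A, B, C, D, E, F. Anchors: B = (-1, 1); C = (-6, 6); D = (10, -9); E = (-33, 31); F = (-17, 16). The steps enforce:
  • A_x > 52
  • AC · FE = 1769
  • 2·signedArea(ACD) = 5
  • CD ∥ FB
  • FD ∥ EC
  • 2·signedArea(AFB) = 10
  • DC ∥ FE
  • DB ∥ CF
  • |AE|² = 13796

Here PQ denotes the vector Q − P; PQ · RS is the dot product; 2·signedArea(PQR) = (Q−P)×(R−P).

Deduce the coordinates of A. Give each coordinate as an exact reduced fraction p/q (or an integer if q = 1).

A = (53, -49)

1. A_x = 53  [2·signedArea(ACD) = 5 ∩ AC · FE = 1769]
2. A_y = -49  [2·signedArea(ACD) = 5 ∩ AC · FE = 1769]
   → A = (53, -49)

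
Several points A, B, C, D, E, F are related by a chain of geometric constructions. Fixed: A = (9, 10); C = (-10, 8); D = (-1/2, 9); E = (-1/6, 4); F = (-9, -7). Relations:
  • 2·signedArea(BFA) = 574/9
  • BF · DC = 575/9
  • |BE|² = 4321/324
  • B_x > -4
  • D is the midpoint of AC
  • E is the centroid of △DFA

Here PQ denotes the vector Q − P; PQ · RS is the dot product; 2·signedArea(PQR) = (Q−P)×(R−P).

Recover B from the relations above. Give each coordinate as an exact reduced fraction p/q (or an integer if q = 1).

B = (-29/9, 2)

1. B_x = -29/9  [2·signedArea(BFA) = 574/9 ∩ BF · DC = 575/9]
2. B_y = 2  [2·signedArea(BFA) = 574/9 ∩ BF · DC = 575/9]
   → B = (-29/9, 2)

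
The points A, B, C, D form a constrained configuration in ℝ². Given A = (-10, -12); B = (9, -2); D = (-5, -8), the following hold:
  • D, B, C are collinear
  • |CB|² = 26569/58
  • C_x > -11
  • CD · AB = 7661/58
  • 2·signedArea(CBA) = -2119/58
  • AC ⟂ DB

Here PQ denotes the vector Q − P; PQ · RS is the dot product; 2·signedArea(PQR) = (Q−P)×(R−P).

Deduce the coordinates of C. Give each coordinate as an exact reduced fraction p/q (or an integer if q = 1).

C = (-619/58, -605/58)

1. C_x = -619/58  [D, B, C are collinear ∩ AC ⟂ DB]
2. C_y = -605/58  [D, B, C are collinear ∩ AC ⟂ DB]
   → C = (-619/58, -605/58)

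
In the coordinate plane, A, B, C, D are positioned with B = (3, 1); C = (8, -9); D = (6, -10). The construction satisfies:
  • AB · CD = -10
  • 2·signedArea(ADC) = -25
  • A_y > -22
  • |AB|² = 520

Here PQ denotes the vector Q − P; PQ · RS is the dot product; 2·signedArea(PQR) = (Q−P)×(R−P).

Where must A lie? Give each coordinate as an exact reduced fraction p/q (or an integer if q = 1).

A = (9, -21)

1. A_x = 9  [2·signedArea(ADC) = -25 ∩ AB · CD = -10]
2. A_y = -21  [2·signedArea(ADC) = -25 ∩ AB · CD = -10]
   → A = (9, -21)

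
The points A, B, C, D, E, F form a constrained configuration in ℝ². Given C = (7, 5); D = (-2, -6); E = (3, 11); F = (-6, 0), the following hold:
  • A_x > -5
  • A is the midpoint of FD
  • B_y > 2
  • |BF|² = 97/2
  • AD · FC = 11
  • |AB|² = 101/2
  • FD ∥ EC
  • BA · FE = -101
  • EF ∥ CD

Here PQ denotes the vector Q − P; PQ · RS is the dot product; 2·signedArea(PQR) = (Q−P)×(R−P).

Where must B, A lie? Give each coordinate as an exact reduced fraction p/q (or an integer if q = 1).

1. A_x = -4  [A is the midpoint of FD]
2. A_y = -3  [A is the midpoint of FD]
   → A = (-4, -3)
3. B_x = 1/2  [line -9·x + -11·y + 32 = 0 ∩ |AB|² = 101/2]
4. B_y = 5/2  [line -9·x + -11·y + 32 = 0 ∩ |AB|² = 101/2]
   → B = (1/2, 5/2)

A = (-4, -3)
B = (1/2, 5/2)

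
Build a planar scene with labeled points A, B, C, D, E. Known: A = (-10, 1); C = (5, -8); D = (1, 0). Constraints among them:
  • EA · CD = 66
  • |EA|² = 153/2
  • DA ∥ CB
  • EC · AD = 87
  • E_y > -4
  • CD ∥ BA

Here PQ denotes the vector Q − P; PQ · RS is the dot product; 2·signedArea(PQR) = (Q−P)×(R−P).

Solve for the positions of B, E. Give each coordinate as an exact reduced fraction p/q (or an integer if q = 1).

B = (-6, -7)
E = (-5/2, -7/2)

1. B_x = -6  [CD ∥ BA ∩ DA ∥ CB]
2. B_y = -7  [CD ∥ BA ∩ DA ∥ CB]
   → B = (-6, -7)
3. E_x = -5/2  [EC · AD = 87 ∩ EA · CD = 66]
4. E_y = -7/2  [EC · AD = 87 ∩ EA · CD = 66]
   → E = (-5/2, -7/2)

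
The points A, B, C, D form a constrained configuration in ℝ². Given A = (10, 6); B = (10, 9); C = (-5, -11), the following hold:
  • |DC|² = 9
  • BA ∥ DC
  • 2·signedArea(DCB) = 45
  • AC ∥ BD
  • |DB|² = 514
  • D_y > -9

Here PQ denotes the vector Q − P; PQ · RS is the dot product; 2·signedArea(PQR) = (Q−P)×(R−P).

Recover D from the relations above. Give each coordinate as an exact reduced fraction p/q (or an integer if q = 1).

1. D_x = -5  [BA ∥ DC ∩ AC ∥ BD]
2. D_y = -8  [BA ∥ DC ∩ AC ∥ BD]
   → D = (-5, -8)

D = (-5, -8)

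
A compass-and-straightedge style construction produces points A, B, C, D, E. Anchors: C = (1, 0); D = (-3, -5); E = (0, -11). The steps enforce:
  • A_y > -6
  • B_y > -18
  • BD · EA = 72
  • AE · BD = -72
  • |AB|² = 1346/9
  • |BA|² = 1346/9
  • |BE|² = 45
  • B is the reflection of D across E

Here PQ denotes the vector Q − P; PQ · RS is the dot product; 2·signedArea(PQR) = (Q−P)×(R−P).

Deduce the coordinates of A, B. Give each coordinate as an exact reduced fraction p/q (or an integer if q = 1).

A = (-2/3, -16/3)
B = (3, -17)

1. B_x = 3  [B is the reflection of D across E]
2. B_y = -17  [B is the reflection of D across E]
   → B = (3, -17)
3. A_x = -2/3  [line 6·x + -12·y + -60 = 0 ∩ |AB|² = 1346/9]
4. A_y = -16/3  [line 6·x + -12·y + -60 = 0 ∩ |AB|² = 1346/9]
   → A = (-2/3, -16/3)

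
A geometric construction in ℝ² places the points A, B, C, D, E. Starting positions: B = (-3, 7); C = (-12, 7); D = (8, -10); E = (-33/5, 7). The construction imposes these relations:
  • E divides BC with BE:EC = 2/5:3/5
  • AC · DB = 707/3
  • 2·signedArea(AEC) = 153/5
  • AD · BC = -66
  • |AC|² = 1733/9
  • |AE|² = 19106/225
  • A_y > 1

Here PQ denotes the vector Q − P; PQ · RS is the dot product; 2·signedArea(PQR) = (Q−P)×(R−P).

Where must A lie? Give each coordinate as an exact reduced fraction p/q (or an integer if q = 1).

A = (2/3, 4/3)

1. A_x = 2/3  [AD · BC = -66 ∩ 2·signedArea(AEC) = 153/5]
2. A_y = 4/3  [AD · BC = -66 ∩ 2·signedArea(AEC) = 153/5]
   → A = (2/3, 4/3)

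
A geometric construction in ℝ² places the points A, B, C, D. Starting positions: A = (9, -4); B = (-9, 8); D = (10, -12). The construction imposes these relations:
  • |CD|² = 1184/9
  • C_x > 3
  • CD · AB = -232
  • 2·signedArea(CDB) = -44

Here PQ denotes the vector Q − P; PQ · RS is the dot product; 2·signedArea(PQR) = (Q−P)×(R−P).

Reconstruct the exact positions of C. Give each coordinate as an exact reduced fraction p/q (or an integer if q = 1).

1. C_x = 10/3  [2·signedArea(CDB) = -44 ∩ CD · AB = -232]
2. C_y = -8/3  [2·signedArea(CDB) = -44 ∩ CD · AB = -232]
   → C = (10/3, -8/3)

C = (10/3, -8/3)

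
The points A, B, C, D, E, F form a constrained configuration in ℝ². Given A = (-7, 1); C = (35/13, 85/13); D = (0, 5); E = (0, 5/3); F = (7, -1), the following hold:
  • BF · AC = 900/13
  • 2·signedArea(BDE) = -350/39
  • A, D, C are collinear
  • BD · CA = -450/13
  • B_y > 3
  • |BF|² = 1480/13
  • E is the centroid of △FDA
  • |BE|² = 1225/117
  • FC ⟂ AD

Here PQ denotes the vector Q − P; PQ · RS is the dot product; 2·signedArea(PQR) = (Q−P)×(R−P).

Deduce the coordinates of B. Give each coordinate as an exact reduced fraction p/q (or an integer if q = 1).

B = (-35/13, 45/13)

1. B_x = -35/13  [2·signedArea(BDE) = -350/39 ∩ BF · AC = 900/13]
2. B_y = 45/13  [2·signedArea(BDE) = -350/39 ∩ BF · AC = 900/13]
   → B = (-35/13, 45/13)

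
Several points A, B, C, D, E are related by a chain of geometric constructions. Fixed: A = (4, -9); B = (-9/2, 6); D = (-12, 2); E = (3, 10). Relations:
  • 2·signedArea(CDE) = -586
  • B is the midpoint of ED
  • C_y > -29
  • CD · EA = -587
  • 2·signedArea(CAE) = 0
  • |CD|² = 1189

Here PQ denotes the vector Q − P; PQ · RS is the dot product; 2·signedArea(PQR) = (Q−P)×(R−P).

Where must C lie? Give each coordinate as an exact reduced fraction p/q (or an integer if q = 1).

C = (5, -28)

1. C_x = 5  [2·signedArea(CAE) = 0 ∩ 2·signedArea(CDE) = -586]
2. C_y = -28  [2·signedArea(CAE) = 0 ∩ 2·signedArea(CDE) = -586]
   → C = (5, -28)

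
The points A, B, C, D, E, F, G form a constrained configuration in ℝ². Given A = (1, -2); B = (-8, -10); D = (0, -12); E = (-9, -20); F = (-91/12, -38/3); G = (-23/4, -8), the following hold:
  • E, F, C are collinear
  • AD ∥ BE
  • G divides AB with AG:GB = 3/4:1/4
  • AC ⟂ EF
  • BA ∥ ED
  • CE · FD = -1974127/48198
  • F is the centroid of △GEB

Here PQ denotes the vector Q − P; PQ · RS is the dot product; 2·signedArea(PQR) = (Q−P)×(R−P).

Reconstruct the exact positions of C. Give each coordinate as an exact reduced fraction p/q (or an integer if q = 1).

1. C_x = -42479/8033  [E, F, C are collinear ∩ AC ⟂ EF]
2. C_y = -6308/8033  [E, F, C are collinear ∩ AC ⟂ EF]
   → C = (-42479/8033, -6308/8033)

C = (-42479/8033, -6308/8033)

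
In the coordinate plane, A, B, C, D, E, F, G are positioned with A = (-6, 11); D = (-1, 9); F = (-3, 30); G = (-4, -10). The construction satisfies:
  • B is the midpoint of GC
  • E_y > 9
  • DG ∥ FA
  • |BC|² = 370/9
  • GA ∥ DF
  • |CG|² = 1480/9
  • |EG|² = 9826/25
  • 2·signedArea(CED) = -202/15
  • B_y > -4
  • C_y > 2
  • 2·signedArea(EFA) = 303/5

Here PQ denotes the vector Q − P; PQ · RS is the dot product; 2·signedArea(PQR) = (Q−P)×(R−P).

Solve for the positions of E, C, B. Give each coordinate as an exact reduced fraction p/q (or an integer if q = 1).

B = (-3, -11/3)
C = (-2, 8/3)
E = (-3, 49/5)

1. E_x = -3  [line 19·x + -3·y + 432/5 = 0 ∩ |EG|² = 9826/25]
2. E_y = 49/5  [line 19·x + -3·y + 432/5 = 0 ∩ |EG|² = 9826/25]
   → E = (-3, 49/5)
3. C_x = -2  [line 4/5·x + 2·y + -56/15 = 0 ∩ |CG|² = 1480/9]
4. C_y = 8/3  [line 4/5·x + 2·y + -56/15 = 0 ∩ |CG|² = 1480/9]
   → C = (-2, 8/3)
5. B_x = -3  [B is the midpoint of GC]
6. B_y = -11/3  [B is the midpoint of GC]
   → B = (-3, -11/3)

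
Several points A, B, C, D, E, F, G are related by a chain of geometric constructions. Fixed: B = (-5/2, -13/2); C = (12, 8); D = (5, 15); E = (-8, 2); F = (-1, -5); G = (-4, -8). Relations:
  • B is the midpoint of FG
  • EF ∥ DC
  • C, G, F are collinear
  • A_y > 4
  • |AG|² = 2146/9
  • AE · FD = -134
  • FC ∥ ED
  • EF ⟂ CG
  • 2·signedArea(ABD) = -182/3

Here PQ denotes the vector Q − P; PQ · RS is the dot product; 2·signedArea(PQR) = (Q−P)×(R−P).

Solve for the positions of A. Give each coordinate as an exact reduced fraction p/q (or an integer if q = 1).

1. A_x = 13/3  [AE · FD = -134 ∩ 2·signedArea(ABD) = -182/3]
2. A_y = 5  [AE · FD = -134 ∩ 2·signedArea(ABD) = -182/3]
   → A = (13/3, 5)

A = (13/3, 5)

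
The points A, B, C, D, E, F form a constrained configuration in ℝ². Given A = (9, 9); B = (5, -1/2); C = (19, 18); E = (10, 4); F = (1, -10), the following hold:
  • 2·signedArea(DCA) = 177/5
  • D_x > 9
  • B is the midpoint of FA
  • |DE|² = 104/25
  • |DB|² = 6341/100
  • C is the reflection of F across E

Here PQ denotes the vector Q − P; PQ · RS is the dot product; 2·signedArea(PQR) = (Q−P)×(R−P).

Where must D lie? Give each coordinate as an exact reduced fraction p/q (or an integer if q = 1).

1. D_x = 48/5  [line 9·x + -10·y + -132/5 = 0 ∩ |DE|² = 104/25]
2. D_y = 6  [line 9·x + -10·y + -132/5 = 0 ∩ |DE|² = 104/25]
   → D = (48/5, 6)

D = (48/5, 6)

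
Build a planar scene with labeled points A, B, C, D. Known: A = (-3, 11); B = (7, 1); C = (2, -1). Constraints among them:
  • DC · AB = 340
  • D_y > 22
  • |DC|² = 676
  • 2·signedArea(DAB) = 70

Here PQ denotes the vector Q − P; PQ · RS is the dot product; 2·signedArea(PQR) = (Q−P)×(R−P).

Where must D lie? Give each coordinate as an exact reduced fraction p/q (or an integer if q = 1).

1. D_x = -8  [2·signedArea(DAB) = 70 ∩ DC · AB = 340]
2. D_y = 23  [2·signedArea(DAB) = 70 ∩ DC · AB = 340]
   → D = (-8, 23)

D = (-8, 23)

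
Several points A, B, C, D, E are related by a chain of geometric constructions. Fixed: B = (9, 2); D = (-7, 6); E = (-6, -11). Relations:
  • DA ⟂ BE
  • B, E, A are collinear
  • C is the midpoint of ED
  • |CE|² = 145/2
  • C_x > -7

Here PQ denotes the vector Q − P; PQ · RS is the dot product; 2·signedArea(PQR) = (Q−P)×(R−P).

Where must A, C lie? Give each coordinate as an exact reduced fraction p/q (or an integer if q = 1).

A = (363/197, -828/197)
C = (-13/2, -5/2)

1. A_x = 363/197  [B, E, A are collinear ∩ DA ⟂ BE]
2. A_y = -828/197  [B, E, A are collinear ∩ DA ⟂ BE]
   → A = (363/197, -828/197)
3. C_x = -13/2  [C is the midpoint of ED]
4. C_y = -5/2  [C is the midpoint of ED]
   → C = (-13/2, -5/2)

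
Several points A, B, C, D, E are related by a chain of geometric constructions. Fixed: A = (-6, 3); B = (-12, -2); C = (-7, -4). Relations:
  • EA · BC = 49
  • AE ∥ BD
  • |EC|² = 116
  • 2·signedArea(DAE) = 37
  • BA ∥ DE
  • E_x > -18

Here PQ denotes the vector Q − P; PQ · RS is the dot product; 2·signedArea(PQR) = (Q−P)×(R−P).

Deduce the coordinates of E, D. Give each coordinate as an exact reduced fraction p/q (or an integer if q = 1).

D = (-23, -5)
E = (-17, 0)

1. E_x = -17  [line -5·x + 2·y + -85 = 0 ∩ |EC|² = 116]
2. E_y = 0  [line -5·x + 2·y + -85 = 0 ∩ |EC|² = 116]
   → E = (-17, 0)
3. D_x = -23  [BA ∥ DE ∩ AE ∥ BD]
4. D_y = -5  [BA ∥ DE ∩ AE ∥ BD]
   → D = (-23, -5)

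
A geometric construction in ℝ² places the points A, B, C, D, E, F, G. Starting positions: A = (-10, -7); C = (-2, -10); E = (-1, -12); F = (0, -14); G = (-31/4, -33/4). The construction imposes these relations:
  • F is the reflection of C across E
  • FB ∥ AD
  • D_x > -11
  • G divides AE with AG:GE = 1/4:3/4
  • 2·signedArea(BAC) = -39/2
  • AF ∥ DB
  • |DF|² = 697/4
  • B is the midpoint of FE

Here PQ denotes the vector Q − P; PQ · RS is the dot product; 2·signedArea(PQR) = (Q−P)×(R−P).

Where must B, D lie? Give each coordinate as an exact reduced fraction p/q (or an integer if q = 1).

B = (-1/2, -13)
D = (-21/2, -6)

1. B_x = -1/2  [B is the midpoint of FE]
2. B_y = -13  [B is the midpoint of FE]
   → B = (-1/2, -13)
3. D_x = -21/2  [AF ∥ DB ∩ FB ∥ AD]
4. D_y = -6  [AF ∥ DB ∩ FB ∥ AD]
   → D = (-21/2, -6)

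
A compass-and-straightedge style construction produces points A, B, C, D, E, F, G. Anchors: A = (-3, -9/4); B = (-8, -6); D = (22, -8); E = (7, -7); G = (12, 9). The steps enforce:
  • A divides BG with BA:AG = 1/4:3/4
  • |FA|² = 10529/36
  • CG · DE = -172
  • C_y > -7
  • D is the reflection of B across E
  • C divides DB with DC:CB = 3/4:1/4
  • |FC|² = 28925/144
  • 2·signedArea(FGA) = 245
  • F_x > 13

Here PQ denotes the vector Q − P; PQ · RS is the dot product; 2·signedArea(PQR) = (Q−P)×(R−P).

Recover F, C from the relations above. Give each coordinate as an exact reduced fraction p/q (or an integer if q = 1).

1. F_x = 41/3  [line 45/4·x + -15·y + -245 = 0 ∩ |FA|² = 10529/36]
2. F_y = -73/12  [line 45/4·x + -15·y + -245 = 0 ∩ |FA|² = 10529/36]
   → F = (41/3, -73/12)
3. C_x = -1/2  [C divides DB with DC:CB = 3/4:1/4]
4. C_y = -13/2  [C divides DB with DC:CB = 3/4:1/4]
   → C = (-1/2, -13/2)

C = (-1/2, -13/2)
F = (41/3, -73/12)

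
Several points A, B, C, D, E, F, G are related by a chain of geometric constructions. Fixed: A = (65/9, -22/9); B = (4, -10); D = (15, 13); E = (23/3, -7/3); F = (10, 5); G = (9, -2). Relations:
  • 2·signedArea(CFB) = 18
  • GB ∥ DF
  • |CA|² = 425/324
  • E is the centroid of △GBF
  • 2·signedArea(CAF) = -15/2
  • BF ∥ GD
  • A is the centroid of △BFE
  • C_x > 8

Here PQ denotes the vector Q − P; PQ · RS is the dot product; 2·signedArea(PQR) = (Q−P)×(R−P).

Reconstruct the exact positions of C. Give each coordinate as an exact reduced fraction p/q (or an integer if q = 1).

1. C_x = 25/3  [2·signedArea(CFB) = 18 ∩ 2·signedArea(CAF) = -15/2]
2. C_y = -13/6  [2·signedArea(CFB) = 18 ∩ 2·signedArea(CAF) = -15/2]
   → C = (25/3, -13/6)

C = (25/3, -13/6)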